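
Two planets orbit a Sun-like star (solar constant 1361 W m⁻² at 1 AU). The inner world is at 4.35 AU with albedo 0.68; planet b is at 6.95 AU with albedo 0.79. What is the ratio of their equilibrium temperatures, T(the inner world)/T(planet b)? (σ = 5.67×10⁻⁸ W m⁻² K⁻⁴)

T₁/T₂ ≈ 1.404

T_eq = [S₀(1−A)/(4σd²)]^(1/4), so T ∝ (1−A)^(1/4) / √d.
T₁ = [1361×0.32/(4×5.67×10⁻⁸×4.35²)]^(1/4) = 100.37 K.
T₂ = [1361×0.21/(4×5.67×10⁻⁸×6.95²)]^(1/4) = 71.47 K.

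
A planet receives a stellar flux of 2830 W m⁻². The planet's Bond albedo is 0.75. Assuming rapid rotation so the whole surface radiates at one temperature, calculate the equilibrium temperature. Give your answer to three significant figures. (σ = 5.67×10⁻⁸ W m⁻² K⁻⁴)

Energy balance: absorbed = emitted ⇒ πR²·S(1−A) = 4πR²·σT_eq⁴, so T_eq⁴ = S(1−A)/(4σ).
T_eq = [2830 × 0.25 / (4 × 5.67×10⁻⁸)]^(1/4) = (3.12×10⁹)^(1/4) = 236 K.

T_eq ≈ 236 K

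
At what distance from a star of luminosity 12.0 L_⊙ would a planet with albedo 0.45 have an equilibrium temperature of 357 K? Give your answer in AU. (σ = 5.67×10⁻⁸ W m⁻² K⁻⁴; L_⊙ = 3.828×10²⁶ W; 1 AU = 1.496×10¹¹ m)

L = 12.0 × 3.828×10²⁶ = 4.59×10²⁷ W.
From T_eq⁴ = L(1−A)/(16πσd²): d = √[L(1−A)/(16πσT_eq⁴)].
d = √[4.59×10²⁷ × 0.55 / (16π × 5.67×10⁻⁸ × (357)⁴)] = 2.34×10¹¹ m = 1.56 AU.

d ≈ 1.56 AU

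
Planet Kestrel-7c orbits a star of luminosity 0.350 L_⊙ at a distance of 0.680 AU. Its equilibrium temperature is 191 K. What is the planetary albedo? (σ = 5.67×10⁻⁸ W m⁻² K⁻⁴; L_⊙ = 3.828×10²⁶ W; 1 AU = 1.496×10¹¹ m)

A ≈ 0.71

d = 0.680 AU = 1.02×10¹¹ m.
L = 0.350 × 3.828×10²⁶ = 1.34×10²⁶ W.
Flux: S = L/(4πd²) = 1.34×10²⁶/(4π×(1.02×10¹¹)²) = 1030 W m⁻².
From T_eq⁴ = S(1−A)/(4σ): 1−A = 4σT_eq⁴/S.
1−A = 4 × 5.67×10⁻⁸ × (191)⁴ / 1030 = 0.293.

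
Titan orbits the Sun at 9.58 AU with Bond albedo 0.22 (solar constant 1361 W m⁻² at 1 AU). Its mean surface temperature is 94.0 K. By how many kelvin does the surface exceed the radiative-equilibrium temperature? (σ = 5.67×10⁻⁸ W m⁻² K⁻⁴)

ΔT ≈ 9.5 K

S = 1361/9.58² = 14.83 W m⁻².
T_eq = [S(1−A)/(4σ)]^(1/4) = [14.83×0.78/(4×5.67×10⁻⁸)]^(1/4) = 84.5 K.
ΔT = T_surf − T_eq = 94 − 84.5.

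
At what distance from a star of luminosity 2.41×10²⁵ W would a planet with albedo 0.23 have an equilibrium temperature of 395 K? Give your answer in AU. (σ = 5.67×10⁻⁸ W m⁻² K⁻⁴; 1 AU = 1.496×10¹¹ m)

From T_eq⁴ = L(1−A)/(16πσd²): d = √[L(1−A)/(16πσT_eq⁴)].
d = √[2.41×10²⁵ × 0.77 / (16π × 5.67×10⁻⁸ × (395)⁴)] = 1.64×10¹⁰ m = 0.109 AU.

d ≈ 0.109 AU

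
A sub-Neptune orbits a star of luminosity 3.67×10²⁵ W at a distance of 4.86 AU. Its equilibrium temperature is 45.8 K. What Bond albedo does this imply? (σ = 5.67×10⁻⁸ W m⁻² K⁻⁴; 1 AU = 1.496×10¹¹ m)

A ≈ 0.82

d = 4.86 AU = 7.27×10¹¹ m.
Flux: S = L/(4πd²) = 3.67×10²⁵/(4π×(7.27×10¹¹)²) = 5.52 W m⁻².
From T_eq⁴ = S(1−A)/(4σ): 1−A = 4σT_eq⁴/S.
1−A = 4 × 5.67×10⁻⁸ × (45.8)⁴ / 5.52 = 0.181.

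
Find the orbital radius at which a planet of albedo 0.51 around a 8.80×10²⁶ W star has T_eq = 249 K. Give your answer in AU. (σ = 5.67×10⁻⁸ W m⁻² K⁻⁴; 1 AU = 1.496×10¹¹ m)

From T_eq⁴ = L(1−A)/(16πσd²): d = √[L(1−A)/(16πσT_eq⁴)].
d = √[8.80×10²⁶ × 0.49 / (16π × 5.67×10⁻⁸ × (249)⁴)] = 1.98×10¹¹ m = 1.33 AU.

d ≈ 1.33 AU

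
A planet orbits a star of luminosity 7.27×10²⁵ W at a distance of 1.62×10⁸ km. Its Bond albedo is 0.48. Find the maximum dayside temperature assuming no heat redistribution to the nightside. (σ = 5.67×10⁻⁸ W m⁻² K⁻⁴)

d = 1.62×10⁸ km = 1.62×10¹¹ m.
Flux: S = L/(4πd²) = 7.27×10²⁵/(4π×(1.62×10¹¹)²) = 220 W m⁻².
With no redistribution each surface element balances locally: S(1−A) = σT⁴.
T = [220 × 0.52 / 5.67×10⁻⁸]^(1/4) = (2.02×10⁹)^(1/4) = 212 K.

T_ss ≈ 212 K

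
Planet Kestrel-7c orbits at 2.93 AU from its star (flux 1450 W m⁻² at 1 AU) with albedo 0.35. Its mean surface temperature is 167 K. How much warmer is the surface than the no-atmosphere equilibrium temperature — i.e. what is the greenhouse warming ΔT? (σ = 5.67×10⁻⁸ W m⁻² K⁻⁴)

S = 1450/2.93² = 168.9 W m⁻².
T_eq = [S(1−A)/(4σ)]^(1/4) = [168.9×0.65/(4×5.67×10⁻⁸)]^(1/4) = 148.3 K.
ΔT = T_surf − T_eq = 167 − 148.3.

ΔT ≈ 18.7 K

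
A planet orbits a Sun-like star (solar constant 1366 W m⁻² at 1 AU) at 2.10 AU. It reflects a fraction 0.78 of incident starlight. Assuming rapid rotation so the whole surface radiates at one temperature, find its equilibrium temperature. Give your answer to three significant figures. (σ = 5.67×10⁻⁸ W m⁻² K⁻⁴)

T_eq ≈ 132 K

Flux at 2.10 AU: S = 1366/2.10² = 310 W m⁻².
Energy balance: absorbed = emitted ⇒ πR²·S(1−A) = 4πR²·σT_eq⁴, so T_eq⁴ = S(1−A)/(4σ).
T_eq = [310 × 0.22 / (4 × 5.67×10⁻⁸)]^(1/4) = (3.00×10⁸)^(1/4) = 132 K.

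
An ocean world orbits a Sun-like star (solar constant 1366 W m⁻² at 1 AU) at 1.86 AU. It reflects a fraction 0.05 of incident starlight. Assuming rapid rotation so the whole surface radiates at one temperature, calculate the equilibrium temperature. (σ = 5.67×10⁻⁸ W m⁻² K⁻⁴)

Flux at 1.86 AU: S = 1366/1.86² = 395 W m⁻².
Energy balance: absorbed = emitted ⇒ πR²·S(1−A) = 4πR²·σT_eq⁴, so T_eq⁴ = S(1−A)/(4σ).
T_eq = [395 × 0.95 / (4 × 5.67×10⁻⁸)]^(1/4) = (1.65×10⁹)^(1/4) = 202 K.

T_eq ≈ 202 K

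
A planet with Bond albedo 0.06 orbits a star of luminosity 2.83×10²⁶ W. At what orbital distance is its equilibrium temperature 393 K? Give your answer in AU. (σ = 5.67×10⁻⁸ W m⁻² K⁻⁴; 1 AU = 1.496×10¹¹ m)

From T_eq⁴ = L(1−A)/(16πσd²): d = √[L(1−A)/(16πσT_eq⁴)].
d = √[2.83×10²⁶ × 0.94 / (16π × 5.67×10⁻⁸ × (393)⁴)] = 6.26×10¹⁰ m = 0.418 AU.

d ≈ 0.418 AU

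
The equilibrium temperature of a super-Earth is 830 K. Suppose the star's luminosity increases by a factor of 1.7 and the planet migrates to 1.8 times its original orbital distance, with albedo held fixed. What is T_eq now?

T_eq ≈ 706 K

T_eq ∝ L^(1/4) · d^(−1/2).
T′ = 830 × 1.7^(1/4) / 1.8^(1/2) = 706 K.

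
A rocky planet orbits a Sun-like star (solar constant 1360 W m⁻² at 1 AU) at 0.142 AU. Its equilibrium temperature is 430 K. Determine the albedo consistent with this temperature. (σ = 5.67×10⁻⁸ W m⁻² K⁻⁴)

A ≈ 0.89

Flux at 0.142 AU: S = 1360/0.142² = 6.74×10⁴ W m⁻².
From T_eq⁴ = S(1−A)/(4σ): 1−A = 4σT_eq⁴/S.
1−A = 4 × 5.67×10⁻⁸ × (430)⁴ / 6.74×10⁴ = 0.115.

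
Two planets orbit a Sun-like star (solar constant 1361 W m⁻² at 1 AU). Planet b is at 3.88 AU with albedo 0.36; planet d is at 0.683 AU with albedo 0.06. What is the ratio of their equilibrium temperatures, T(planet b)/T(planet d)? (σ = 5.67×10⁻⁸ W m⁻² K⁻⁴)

T₁/T₂ ≈ 0.381

T_eq = [S₀(1−A)/(4σd²)]^(1/4), so T ∝ (1−A)^(1/4) / √d.
T₁ = [1361×0.64/(4×5.67×10⁻⁸×3.88²)]^(1/4) = 126.38 K.
T₂ = [1361×0.94/(4×5.67×10⁻⁸×0.683²)]^(1/4) = 331.61 K.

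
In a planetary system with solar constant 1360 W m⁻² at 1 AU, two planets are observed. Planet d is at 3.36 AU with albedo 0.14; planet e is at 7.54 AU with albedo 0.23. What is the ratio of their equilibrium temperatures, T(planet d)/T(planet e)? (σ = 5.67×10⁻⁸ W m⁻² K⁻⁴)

T_eq = [S₀(1−A)/(4σd²)]^(1/4), so T ∝ (1−A)^(1/4) / √d.
T₁ = [1360×0.86/(4×5.67×10⁻⁸×3.36²)]^(1/4) = 146.19 K.
T₂ = [1360×0.77/(4×5.67×10⁻⁸×7.54²)]^(1/4) = 94.93 K.

T₁/T₂ ≈ 1.540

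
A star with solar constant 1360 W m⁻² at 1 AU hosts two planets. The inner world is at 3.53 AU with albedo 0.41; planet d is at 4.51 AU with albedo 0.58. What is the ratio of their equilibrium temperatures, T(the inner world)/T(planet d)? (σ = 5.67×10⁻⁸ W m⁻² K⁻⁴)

T₁/T₂ ≈ 1.231

T_eq = [S₀(1−A)/(4σd²)]^(1/4), so T ∝ (1−A)^(1/4) / √d.
T₁ = [1360×0.59/(4×5.67×10⁻⁸×3.53²)]^(1/4) = 129.81 K.
T₂ = [1360×0.42/(4×5.67×10⁻⁸×4.51²)]^(1/4) = 105.49 K.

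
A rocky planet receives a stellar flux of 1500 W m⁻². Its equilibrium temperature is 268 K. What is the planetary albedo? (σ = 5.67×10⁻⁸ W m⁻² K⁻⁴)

A ≈ 0.22

From T_eq⁴ = S(1−A)/(4σ): 1−A = 4σT_eq⁴/S.
1−A = 4 × 5.67×10⁻⁸ × (268)⁴ / 1500 = 0.780.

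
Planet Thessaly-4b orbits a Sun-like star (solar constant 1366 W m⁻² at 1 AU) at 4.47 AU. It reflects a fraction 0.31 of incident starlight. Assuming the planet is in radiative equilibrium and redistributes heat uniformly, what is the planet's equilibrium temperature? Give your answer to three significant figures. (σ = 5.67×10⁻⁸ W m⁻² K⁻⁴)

Flux at 4.47 AU: S = 1366/4.47² = 68.4 W m⁻².
Energy balance: absorbed = emitted ⇒ πR²·S(1−A) = 4πR²·σT_eq⁴, so T_eq⁴ = S(1−A)/(4σ).
T_eq = [68.4 × 0.69 / (4 × 5.67×10⁻⁸)]^(1/4) = (2.08×10⁸)^(1/4) = 120 K.

T_eq ≈ 120 K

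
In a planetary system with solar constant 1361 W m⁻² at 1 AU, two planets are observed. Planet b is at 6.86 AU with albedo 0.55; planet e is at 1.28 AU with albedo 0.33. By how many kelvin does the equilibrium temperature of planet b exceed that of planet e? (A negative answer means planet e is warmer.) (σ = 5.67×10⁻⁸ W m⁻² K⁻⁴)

T_eq = [S₀(1−A)/(4σd²)]^(1/4), so T ∝ (1−A)^(1/4) / √d.
T₁ = [1361×0.45/(4×5.67×10⁻⁸×6.86²)]^(1/4) = 87.04 K.
T₂ = [1361×0.67/(4×5.67×10⁻⁸×1.28²)]^(1/4) = 222.57 K.

ΔT ≈ -135.5 K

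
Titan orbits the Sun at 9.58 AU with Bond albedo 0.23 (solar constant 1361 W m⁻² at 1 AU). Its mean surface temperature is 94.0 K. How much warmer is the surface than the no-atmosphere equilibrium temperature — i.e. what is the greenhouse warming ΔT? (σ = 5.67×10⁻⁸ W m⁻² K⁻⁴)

ΔT ≈ 9.8 K

S = 1361/9.58² = 14.83 W m⁻².
T_eq = [S(1−A)/(4σ)]^(1/4) = [14.83×0.77/(4×5.67×10⁻⁸)]^(1/4) = 84.2 K.
ΔT = T_surf − T_eq = 94 − 84.2.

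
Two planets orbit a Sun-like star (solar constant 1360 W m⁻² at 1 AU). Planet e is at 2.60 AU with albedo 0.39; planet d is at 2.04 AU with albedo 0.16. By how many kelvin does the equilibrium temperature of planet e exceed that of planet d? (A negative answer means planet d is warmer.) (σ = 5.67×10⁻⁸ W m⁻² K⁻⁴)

ΔT ≈ -34.0 K

T_eq = [S₀(1−A)/(4σd²)]^(1/4), so T ∝ (1−A)^(1/4) / √d.
T₁ = [1360×0.61/(4×5.67×10⁻⁸×2.60²)]^(1/4) = 152.52 K.
T₂ = [1360×0.84/(4×5.67×10⁻⁸×2.04²)]^(1/4) = 186.52 K.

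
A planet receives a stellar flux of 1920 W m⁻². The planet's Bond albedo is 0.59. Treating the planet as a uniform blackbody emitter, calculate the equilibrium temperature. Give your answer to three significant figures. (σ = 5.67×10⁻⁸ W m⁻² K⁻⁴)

T_eq ≈ 243 K

Energy balance: absorbed = emitted ⇒ πR²·S(1−A) = 4πR²·σT_eq⁴, so T_eq⁴ = S(1−A)/(4σ).
T_eq = [1920 × 0.41 / (4 × 5.67×10⁻⁸)]^(1/4) = (3.47×10⁹)^(1/4) = 243 K.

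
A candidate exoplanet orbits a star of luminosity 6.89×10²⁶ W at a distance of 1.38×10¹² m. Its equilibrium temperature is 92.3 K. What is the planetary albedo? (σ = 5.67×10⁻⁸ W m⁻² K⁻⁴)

A ≈ 0.43

Flux: S = L/(4πd²) = 6.89×10²⁶/(4π×(1.38×10¹²)²) = 28.8 W m⁻².
From T_eq⁴ = S(1−A)/(4σ): 1−A = 4σT_eq⁴/S.
1−A = 4 × 5.67×10⁻⁸ × (92.3)⁴ / 28.8 = 0.572.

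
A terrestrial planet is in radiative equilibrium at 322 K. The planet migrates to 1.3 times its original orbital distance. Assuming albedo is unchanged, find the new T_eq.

T_eq ≈ 282 K

T_eq ∝ L^(1/4) · d^(−1/2).
T′ = 322 / 1.3^(1/2) = 282 K.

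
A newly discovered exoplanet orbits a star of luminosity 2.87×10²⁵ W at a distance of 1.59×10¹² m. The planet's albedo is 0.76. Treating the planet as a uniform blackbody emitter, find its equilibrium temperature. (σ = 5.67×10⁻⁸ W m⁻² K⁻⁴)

Flux: S = L/(4πd²) = 2.87×10²⁵/(4π×(1.59×10¹²)²) = 0.903 W m⁻².
Energy balance: absorbed = emitted ⇒ πR²·S(1−A) = 4πR²·σT_eq⁴, so T_eq⁴ = S(1−A)/(4σ).
T_eq = [0.903 × 0.24 / (4 × 5.67×10⁻⁸)]^(1/4) = (9.56×10⁵)^(1/4) = 31.3 K.

T_eq ≈ 31.3 K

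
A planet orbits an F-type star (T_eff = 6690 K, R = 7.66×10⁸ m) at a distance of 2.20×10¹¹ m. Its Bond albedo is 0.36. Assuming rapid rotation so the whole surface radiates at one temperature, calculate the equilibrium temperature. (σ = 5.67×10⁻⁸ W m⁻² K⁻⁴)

L = 4πR_⋆²σT_⋆⁴ = 4π(7.66×10⁸)² × 5.67×10⁻⁸ × (6690)⁴ = 8.37×10²⁶ W.
S = L/(4πd²) = 1380 W m⁻².
Energy balance: absorbed = emitted ⇒ πR²·S(1−A) = 4πR²·σT_eq⁴, so T_eq⁴ = S(1−A)/(4σ).
T_eq = [1380 × 0.64 / (4 × 5.67×10⁻⁸)]^(1/4) = (3.89×10⁹)^(1/4) = 250 K.

T_eq ≈ 250 K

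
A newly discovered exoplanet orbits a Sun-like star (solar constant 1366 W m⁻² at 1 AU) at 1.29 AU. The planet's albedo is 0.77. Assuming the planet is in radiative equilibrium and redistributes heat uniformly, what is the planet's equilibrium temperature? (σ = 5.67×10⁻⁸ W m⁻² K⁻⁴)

T_eq ≈ 170 K

Flux at 1.29 AU: S = 1366/1.29² = 821 W m⁻².
Energy balance: absorbed = emitted ⇒ πR²·S(1−A) = 4πR²·σT_eq⁴, so T_eq⁴ = S(1−A)/(4σ).
T_eq = [821 × 0.23 / (4 × 5.67×10⁻⁸)]^(1/4) = (8.32×10⁸)^(1/4) = 170 K.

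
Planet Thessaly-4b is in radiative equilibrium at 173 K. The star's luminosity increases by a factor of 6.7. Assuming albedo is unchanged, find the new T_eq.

T_eq ∝ L^(1/4) · d^(−1/2).
T′ = 173 × 6.7^(1/4) = 278 K.

T_eq ≈ 278 K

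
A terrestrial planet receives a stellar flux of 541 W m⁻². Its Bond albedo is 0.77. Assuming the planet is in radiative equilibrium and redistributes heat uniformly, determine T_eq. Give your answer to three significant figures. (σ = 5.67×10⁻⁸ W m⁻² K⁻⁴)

Energy balance: absorbed = emitted ⇒ πR²·S(1−A) = 4πR²·σT_eq⁴, so T_eq⁴ = S(1−A)/(4σ).
T_eq = [541 × 0.23 / (4 × 5.67×10⁻⁸)]^(1/4) = (5.49×10⁸)^(1/4) = 153 K.

T_eq ≈ 153 K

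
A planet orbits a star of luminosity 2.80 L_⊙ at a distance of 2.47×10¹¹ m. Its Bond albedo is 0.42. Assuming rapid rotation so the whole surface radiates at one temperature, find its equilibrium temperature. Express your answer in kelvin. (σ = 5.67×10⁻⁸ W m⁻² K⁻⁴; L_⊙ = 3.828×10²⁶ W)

L = 2.80 × 3.828×10²⁶ = 1.07×10²⁷ W.
Flux: S = L/(4πd²) = 1.07×10²⁷/(4π×(2.47×10¹¹)²) = 1400 W m⁻².
Energy balance: absorbed = emitted ⇒ πR²·S(1−A) = 4πR²·σT_eq⁴, so T_eq⁴ = S(1−A)/(4σ).
T_eq = [1400 × 0.58 / (4 × 5.67×10⁻⁸)]^(1/4) = (3.58×10⁹)^(1/4) = 245 K.

T_eq ≈ 245 K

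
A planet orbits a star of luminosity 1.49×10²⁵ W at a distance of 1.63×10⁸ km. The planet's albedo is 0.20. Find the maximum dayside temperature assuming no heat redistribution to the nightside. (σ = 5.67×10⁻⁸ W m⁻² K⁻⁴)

T_ss ≈ 158 K

d = 1.63×10⁸ km = 1.63×10¹¹ m.
Flux: S = L/(4πd²) = 1.49×10²⁵/(4π×(1.63×10¹¹)²) = 44.6 W m⁻².
With no redistribution each surface element balances locally: S(1−A) = σT⁴.
T = [44.6 × 0.80 / 5.67×10⁻⁸]^(1/4) = (6.30×10⁸)^(1/4) = 158 K.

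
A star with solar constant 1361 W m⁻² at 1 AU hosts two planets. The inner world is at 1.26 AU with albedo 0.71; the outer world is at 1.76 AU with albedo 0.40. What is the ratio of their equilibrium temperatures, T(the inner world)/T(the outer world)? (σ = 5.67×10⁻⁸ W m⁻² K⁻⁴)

T₁/T₂ ≈ 0.985

T_eq = [S₀(1−A)/(4σd²)]^(1/4), so T ∝ (1−A)^(1/4) / √d.
T₁ = [1361×0.29/(4×5.67×10⁻⁸×1.26²)]^(1/4) = 181.96 K.
T₂ = [1361×0.60/(4×5.67×10⁻⁸×1.76²)]^(1/4) = 184.64 K.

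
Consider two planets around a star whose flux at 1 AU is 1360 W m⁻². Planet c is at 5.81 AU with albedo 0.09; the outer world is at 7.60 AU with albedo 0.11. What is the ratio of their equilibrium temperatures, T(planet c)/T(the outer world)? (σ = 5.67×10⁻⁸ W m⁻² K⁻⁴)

T_eq = [S₀(1−A)/(4σd²)]^(1/4), so T ∝ (1−A)^(1/4) / √d.
T₁ = [1360×0.91/(4×5.67×10⁻⁸×5.81²)]^(1/4) = 112.76 K.
T₂ = [1360×0.89/(4×5.67×10⁻⁸×7.60²)]^(1/4) = 98.04 K.

T₁/T₂ ≈ 1.150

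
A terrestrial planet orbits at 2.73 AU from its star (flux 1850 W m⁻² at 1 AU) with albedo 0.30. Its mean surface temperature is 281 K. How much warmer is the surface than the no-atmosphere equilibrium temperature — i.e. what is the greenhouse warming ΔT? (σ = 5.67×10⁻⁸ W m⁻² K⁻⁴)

S = 1850/2.73² = 248.2 W m⁻².
T_eq = [S(1−A)/(4σ)]^(1/4) = [248.2×0.70/(4×5.67×10⁻⁸)]^(1/4) = 166.4 K.
ΔT = T_surf − T_eq = 281 − 166.4.

ΔT ≈ 114.6 K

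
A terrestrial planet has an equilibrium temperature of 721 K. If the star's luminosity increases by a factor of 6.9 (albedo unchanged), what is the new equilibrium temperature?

T_eq ≈ 1170 K

T_eq ∝ L^(1/4) · d^(−1/2).
T′ = 721 × 6.9^(1/4) = 1170 K.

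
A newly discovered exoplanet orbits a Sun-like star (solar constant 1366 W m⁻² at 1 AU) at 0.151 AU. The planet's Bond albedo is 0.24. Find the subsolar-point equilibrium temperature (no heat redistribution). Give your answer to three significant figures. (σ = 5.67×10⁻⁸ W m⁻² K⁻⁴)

T_ss ≈ 947 K

Flux at 0.151 AU: S = 1366/0.151² = 5.99×10⁴ W m⁻².
At the subsolar point the surface absorbs S(1−A) and emits σT⁴ per unit area — no factor of 4, since only the local patch is in balance.
T = [5.99×10⁴ × 0.76 / 5.67×10⁻⁸]^(1/4) = (8.03×10¹¹)^(1/4) = 947 K.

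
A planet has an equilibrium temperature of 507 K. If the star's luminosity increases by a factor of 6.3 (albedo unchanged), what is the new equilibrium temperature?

T_eq ∝ L^(1/4) · d^(−1/2).
T′ = 507 × 6.3^(1/4) = 803 K.

T_eq ≈ 803 K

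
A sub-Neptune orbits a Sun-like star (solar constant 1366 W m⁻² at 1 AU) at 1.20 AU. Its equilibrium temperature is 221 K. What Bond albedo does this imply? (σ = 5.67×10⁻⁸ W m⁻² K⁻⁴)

A ≈ 0.43

Flux at 1.20 AU: S = 1366/1.20² = 949 W m⁻².
From T_eq⁴ = S(1−A)/(4σ): 1−A = 4σT_eq⁴/S.
1−A = 4 × 5.67×10⁻⁸ × (221)⁴ / 949 = 0.570.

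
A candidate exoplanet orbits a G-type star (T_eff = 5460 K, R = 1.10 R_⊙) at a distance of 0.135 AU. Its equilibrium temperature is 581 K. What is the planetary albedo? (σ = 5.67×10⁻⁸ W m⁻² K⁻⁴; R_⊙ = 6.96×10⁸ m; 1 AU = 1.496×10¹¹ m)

R_⋆ = 1.10 × 6.96×10⁸ = 7.66×10⁸ m.
d = 0.135 AU = 2.02×10¹⁰ m.
L = 4πR_⋆²σT_⋆⁴ = 4π(7.66×10⁸)² × 5.67×10⁻⁸ × (5460)⁴ = 3.71×10²⁶ W.
S = L/(4πd²) = 7.24×10⁴ W m⁻².
From T_eq⁴ = S(1−A)/(4σ): 1−A = 4σT_eq⁴/S.
1−A = 4 × 5.67×10⁻⁸ × (581)⁴ / 7.24×10⁴ = 0.357.

A ≈ 0.64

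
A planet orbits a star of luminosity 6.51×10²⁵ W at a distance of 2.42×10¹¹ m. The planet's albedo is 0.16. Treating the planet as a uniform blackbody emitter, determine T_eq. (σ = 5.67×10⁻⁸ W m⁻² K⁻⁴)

T_eq ≈ 135 K

Flux: S = L/(4πd²) = 6.51×10²⁵/(4π×(2.42×10¹¹)²) = 88.5 W m⁻².
Energy balance: absorbed = emitted ⇒ πR²·S(1−A) = 4πR²·σT_eq⁴, so T_eq⁴ = S(1−A)/(4σ).
T_eq = [88.5 × 0.84 / (4 × 5.67×10⁻⁸)]^(1/4) = (3.28×10⁸)^(1/4) = 135 K.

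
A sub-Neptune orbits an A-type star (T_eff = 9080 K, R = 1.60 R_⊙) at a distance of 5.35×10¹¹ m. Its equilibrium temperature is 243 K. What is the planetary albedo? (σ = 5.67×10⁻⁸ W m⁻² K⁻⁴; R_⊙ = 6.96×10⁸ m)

R_⋆ = 1.60 × 6.96×10⁸ = 1.11×10⁹ m.
L = 4πR_⋆²σT_⋆⁴ = 4π(1.11×10⁹)² × 5.67×10⁻⁸ × (9080)⁴ = 6.01×10²⁷ W.
S = L/(4πd²) = 1670 W m⁻².
From T_eq⁴ = S(1−A)/(4σ): 1−A = 4σT_eq⁴/S.
1−A = 4 × 5.67×10⁻⁸ × (243)⁴ / 1670 = 0.474.

A ≈ 0.53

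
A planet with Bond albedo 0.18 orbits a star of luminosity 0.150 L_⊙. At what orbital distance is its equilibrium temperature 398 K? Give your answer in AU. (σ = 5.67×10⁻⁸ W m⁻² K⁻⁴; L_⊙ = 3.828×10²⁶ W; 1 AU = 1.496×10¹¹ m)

d ≈ 0.172 AU

L = 0.150 × 3.828×10²⁶ = 5.74×10²⁵ W.
From T_eq⁴ = L(1−A)/(16πσd²): d = √[L(1−A)/(16πσT_eq⁴)].
d = √[5.74×10²⁵ × 0.82 / (16π × 5.67×10⁻⁸ × (398)⁴)] = 2.57×10¹⁰ m = 0.172 AU.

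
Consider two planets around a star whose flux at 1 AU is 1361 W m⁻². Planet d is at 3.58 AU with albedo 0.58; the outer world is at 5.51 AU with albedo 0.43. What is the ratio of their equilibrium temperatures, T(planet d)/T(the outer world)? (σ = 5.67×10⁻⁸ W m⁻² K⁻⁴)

T₁/T₂ ≈ 1.149

T_eq = [S₀(1−A)/(4σd²)]^(1/4), so T ∝ (1−A)^(1/4) / √d.
T₁ = [1361×0.42/(4×5.67×10⁻⁸×3.58²)]^(1/4) = 118.42 K.
T₂ = [1361×0.57/(4×5.67×10⁻⁸×5.51²)]^(1/4) = 103.03 K.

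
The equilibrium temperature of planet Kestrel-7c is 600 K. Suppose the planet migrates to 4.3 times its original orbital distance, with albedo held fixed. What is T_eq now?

T_eq ≈ 289 K

T_eq ∝ L^(1/4) · d^(−1/2).
T′ = 600 / 4.3^(1/2) = 289 K.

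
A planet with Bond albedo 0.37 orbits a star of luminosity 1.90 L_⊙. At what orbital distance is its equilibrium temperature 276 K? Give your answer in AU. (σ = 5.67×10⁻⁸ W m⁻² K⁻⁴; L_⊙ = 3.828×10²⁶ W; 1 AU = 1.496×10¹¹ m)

d ≈ 1.11 AU

L = 1.90 × 3.828×10²⁶ = 7.27×10²⁶ W.
From T_eq⁴ = L(1−A)/(16πσd²): d = √[L(1−A)/(16πσT_eq⁴)].
d = √[7.27×10²⁶ × 0.63 / (16π × 5.67×10⁻⁸ × (276)⁴)] = 1.66×10¹¹ m = 1.11 AU.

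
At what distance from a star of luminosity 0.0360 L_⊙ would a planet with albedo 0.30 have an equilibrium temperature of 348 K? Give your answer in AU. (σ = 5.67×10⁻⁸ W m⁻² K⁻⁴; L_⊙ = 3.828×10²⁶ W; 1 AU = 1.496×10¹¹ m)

d ≈ 0.102 AU

L = 0.0360 × 3.828×10²⁶ = 1.38×10²⁵ W.
From T_eq⁴ = L(1−A)/(16πσd²): d = √[L(1−A)/(16πσT_eq⁴)].
d = √[1.38×10²⁵ × 0.70 / (16π × 5.67×10⁻⁸ × (348)⁴)] = 1.52×10¹⁰ m = 0.102 AU.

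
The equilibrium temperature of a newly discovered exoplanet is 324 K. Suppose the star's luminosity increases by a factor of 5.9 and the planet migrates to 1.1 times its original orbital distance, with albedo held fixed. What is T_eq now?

T_eq ≈ 481 K

T_eq ∝ L^(1/4) · d^(−1/2).
T′ = 324 × 5.9^(1/4) / 1.1^(1/2) = 481 K.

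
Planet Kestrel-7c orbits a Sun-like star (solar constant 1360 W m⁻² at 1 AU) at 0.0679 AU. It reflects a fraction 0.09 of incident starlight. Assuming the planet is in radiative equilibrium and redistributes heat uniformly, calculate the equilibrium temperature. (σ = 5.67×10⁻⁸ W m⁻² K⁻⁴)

T_eq ≈ 1040 K

Flux at 0.0679 AU: S = 1360/0.0679² = 2.95×10⁵ W m⁻².
Energy balance: absorbed = emitted ⇒ πR²·S(1−A) = 4πR²·σT_eq⁴, so T_eq⁴ = S(1−A)/(4σ).
T_eq = [2.95×10⁵ × 0.91 / (4 × 5.67×10⁻⁸)]^(1/4) = (1.18×10¹²)^(1/4) = 1040 K.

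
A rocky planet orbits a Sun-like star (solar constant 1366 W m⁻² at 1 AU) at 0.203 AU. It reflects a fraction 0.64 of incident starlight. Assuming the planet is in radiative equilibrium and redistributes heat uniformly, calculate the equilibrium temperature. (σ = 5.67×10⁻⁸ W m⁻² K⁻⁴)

T_eq ≈ 479 K

Flux at 0.203 AU: S = 1366/0.203² = 3.31×10⁴ W m⁻².
Energy balance: absorbed = emitted ⇒ πR²·S(1−A) = 4πR²·σT_eq⁴, so T_eq⁴ = S(1−A)/(4σ).
T_eq = [3.31×10⁴ × 0.36 / (4 × 5.67×10⁻⁸)]^(1/4) = (5.26×10¹⁰)^(1/4) = 479 K.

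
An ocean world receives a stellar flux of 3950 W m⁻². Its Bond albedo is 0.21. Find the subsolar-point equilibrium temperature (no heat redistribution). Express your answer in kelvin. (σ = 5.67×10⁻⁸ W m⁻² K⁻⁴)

At the subsolar point the surface absorbs S(1−A) and emits σT⁴ per unit area — no factor of 4, since only the local patch is in balance.
T = [3950 × 0.79 / 5.67×10⁻⁸]^(1/4) = (5.50×10¹⁰)^(1/4) = 484 K.

T_ss ≈ 484 K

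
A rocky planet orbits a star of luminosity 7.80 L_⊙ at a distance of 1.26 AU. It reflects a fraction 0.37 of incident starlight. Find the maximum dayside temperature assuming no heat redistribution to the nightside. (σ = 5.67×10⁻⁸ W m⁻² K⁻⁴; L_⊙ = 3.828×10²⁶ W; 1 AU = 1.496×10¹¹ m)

T_ss ≈ 522 K

d = 1.26 AU = 1.88×10¹¹ m.
L = 7.80 × 3.828×10²⁶ = 2.99×10²⁷ W.
Flux: S = L/(4πd²) = 2.99×10²⁷/(4π×(1.88×10¹¹)²) = 6690 W m⁻².
With no redistribution each surface element balances locally: S(1−A) = σT⁴.
T = [6690 × 0.63 / 5.67×10⁻⁸]^(1/4) = (7.43×10¹⁰)^(1/4) = 522 K.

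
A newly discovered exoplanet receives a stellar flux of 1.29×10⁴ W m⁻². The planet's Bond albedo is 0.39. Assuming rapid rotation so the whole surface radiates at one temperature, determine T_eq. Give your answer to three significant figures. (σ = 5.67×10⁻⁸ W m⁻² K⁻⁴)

T_eq ≈ 432 K

Energy balance: absorbed = emitted ⇒ πR²·S(1−A) = 4πR²·σT_eq⁴, so T_eq⁴ = S(1−A)/(4σ).
T_eq = [1.29×10⁴ × 0.61 / (4 × 5.67×10⁻⁸)]^(1/4) = (3.47×10¹⁰)^(1/4) = 432 K.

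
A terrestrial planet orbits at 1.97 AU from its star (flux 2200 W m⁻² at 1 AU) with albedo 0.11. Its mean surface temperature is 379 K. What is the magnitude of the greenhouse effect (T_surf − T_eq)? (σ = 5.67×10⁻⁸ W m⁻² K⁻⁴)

S = 2200/1.97² = 566.9 W m⁻².
T_eq = [S(1−A)/(4σ)]^(1/4) = [566.9×0.89/(4×5.67×10⁻⁸)]^(1/4) = 217.2 K.
ΔT = T_surf − T_eq = 379 − 217.2.

ΔT ≈ 161.8 K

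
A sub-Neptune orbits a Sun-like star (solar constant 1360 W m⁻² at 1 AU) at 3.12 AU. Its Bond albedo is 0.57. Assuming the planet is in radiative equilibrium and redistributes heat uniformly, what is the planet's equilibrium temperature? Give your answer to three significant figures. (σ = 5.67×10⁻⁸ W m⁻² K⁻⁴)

T_eq ≈ 128 K

Flux at 3.12 AU: S = 1360/3.12² = 140 W m⁻².
Energy balance: absorbed = emitted ⇒ πR²·S(1−A) = 4πR²·σT_eq⁴, so T_eq⁴ = S(1−A)/(4σ).
T_eq = [140 × 0.43 / (4 × 5.67×10⁻⁸)]^(1/4) = (2.65×10⁸)^(1/4) = 128 K.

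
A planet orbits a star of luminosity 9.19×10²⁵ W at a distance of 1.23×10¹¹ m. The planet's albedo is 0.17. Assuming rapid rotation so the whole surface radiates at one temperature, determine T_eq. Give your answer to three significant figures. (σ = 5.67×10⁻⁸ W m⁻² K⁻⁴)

T_eq ≈ 205 K

Flux: S = L/(4πd²) = 9.19×10²⁵/(4π×(1.23×10¹¹)²) = 483 W m⁻².
Energy balance: absorbed = emitted ⇒ πR²·S(1−A) = 4πR²·σT_eq⁴, so T_eq⁴ = S(1−A)/(4σ).
T_eq = [483 × 0.83 / (4 × 5.67×10⁻⁸)]^(1/4) = (1.77×10⁹)^(1/4) = 205 K.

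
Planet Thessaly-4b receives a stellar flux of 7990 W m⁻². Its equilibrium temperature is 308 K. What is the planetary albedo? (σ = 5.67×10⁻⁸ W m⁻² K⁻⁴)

From T_eq⁴ = S(1−A)/(4σ): 1−A = 4σT_eq⁴/S.
1−A = 4 × 5.67×10⁻⁸ × (308)⁴ / 7990 = 0.255.

A ≈ 0.74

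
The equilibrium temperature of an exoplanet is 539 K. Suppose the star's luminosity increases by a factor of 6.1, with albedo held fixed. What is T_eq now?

T_eq ∝ L^(1/4) · d^(−1/2).
T′ = 539 × 6.1^(1/4) = 847 K.

T_eq ≈ 847 K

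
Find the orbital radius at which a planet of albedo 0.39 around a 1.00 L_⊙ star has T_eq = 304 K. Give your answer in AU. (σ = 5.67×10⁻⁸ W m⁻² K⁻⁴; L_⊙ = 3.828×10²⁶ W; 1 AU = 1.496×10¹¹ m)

d ≈ 0.655 AU

L = 1.00 × 3.828×10²⁶ = 3.83×10²⁶ W.
From T_eq⁴ = L(1−A)/(16πσd²): d = √[L(1−A)/(16πσT_eq⁴)].
d = √[3.83×10²⁶ × 0.61 / (16π × 5.67×10⁻⁸ × (304)⁴)] = 9.79×10¹⁰ m = 0.655 AU.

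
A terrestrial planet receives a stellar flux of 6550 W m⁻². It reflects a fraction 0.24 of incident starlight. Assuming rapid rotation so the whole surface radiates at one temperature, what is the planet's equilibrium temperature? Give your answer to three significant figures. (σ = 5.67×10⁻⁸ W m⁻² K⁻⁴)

Energy balance: absorbed = emitted ⇒ πR²·S(1−A) = 4πR²·σT_eq⁴, so T_eq⁴ = S(1−A)/(4σ).
T_eq = [6550 × 0.76 / (4 × 5.67×10⁻⁸)]^(1/4) = (2.19×10¹⁰)^(1/4) = 385 K.

T_eq ≈ 385 K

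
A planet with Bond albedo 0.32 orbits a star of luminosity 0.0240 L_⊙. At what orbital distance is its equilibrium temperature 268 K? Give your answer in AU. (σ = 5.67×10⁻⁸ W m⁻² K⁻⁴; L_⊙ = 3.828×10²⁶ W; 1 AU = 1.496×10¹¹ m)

d ≈ 0.138 AU

L = 0.0240 × 3.828×10²⁶ = 9.19×10²⁴ W.
From T_eq⁴ = L(1−A)/(16πσd²): d = √[L(1−A)/(16πσT_eq⁴)].
d = √[9.19×10²⁴ × 0.68 / (16π × 5.67×10⁻⁸ × (268)⁴)] = 2.06×10¹⁰ m = 0.138 AU.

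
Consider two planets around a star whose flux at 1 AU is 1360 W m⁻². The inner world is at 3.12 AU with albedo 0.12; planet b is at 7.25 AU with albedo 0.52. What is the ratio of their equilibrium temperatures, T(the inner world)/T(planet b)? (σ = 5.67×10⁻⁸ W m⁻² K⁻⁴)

T₁/T₂ ≈ 1.774

T_eq = [S₀(1−A)/(4σd²)]^(1/4), so T ∝ (1−A)^(1/4) / √d.
T₁ = [1360×0.88/(4×5.67×10⁻⁸×3.12²)]^(1/4) = 152.59 K.
T₂ = [1360×0.48/(4×5.67×10⁻⁸×7.25²)]^(1/4) = 86.02 K.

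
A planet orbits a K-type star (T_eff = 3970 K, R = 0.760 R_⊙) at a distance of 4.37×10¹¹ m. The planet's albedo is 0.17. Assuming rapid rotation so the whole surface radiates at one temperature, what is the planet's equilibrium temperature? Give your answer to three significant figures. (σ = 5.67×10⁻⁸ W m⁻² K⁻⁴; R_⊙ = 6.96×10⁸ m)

R_⋆ = 0.760 × 6.96×10⁸ = 5.29×10⁸ m.
L = 4πR_⋆²σT_⋆⁴ = 4π(5.29×10⁸)² × 5.67×10⁻⁸ × (3970)⁴ = 4.95×10²⁵ W.
S = L/(4πd²) = 20.6 W m⁻².
Energy balance: absorbed = emitted ⇒ πR²·S(1−A) = 4πR²·σT_eq⁴, so T_eq⁴ = S(1−A)/(4σ).
T_eq = [20.6 × 0.83 / (4 × 5.67×10⁻⁸)]^(1/4) = (7.55×10⁷)^(1/4) = 93.2 K.

T_eq ≈ 93.2 K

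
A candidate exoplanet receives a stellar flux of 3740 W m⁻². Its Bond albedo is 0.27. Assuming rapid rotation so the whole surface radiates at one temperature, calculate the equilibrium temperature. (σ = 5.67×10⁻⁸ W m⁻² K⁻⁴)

Energy balance: absorbed = emitted ⇒ πR²·S(1−A) = 4πR²·σT_eq⁴, so T_eq⁴ = S(1−A)/(4σ).
T_eq = [3740 × 0.73 / (4 × 5.67×10⁻⁸)]^(1/4) = (1.20×10¹⁰)^(1/4) = 331 K.

T_eq ≈ 331 K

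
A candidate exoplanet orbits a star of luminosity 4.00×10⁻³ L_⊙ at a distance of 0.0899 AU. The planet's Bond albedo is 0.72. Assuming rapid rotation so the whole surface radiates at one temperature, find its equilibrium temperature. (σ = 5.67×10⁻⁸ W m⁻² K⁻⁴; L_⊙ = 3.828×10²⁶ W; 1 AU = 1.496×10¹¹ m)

T_eq ≈ 170 K

d = 0.0899 AU = 1.34×10¹⁰ m.
L = 4.00×10⁻³ × 3.828×10²⁶ = 1.53×10²⁴ W.
Flux: S = L/(4πd²) = 1.53×10²⁴/(4π×(1.34×10¹⁰)²) = 674 W m⁻².
Energy balance: absorbed = emitted ⇒ πR²·S(1−A) = 4πR²·σT_eq⁴, so T_eq⁴ = S(1−A)/(4σ).
T_eq = [674 × 0.28 / (4 × 5.67×10⁻⁸)]^(1/4) = (8.32×10⁸)^(1/4) = 170 K.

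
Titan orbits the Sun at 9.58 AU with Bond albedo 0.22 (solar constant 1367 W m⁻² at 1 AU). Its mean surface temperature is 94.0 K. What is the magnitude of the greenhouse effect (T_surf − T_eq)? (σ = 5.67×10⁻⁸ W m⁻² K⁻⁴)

ΔT ≈ 9.4 K

S = 1367/9.58² = 14.89 W m⁻².
T_eq = [S(1−A)/(4σ)]^(1/4) = [14.89×0.78/(4×5.67×10⁻⁸)]^(1/4) = 84.6 K.
ΔT = T_surf − T_eq = 94 − 84.6.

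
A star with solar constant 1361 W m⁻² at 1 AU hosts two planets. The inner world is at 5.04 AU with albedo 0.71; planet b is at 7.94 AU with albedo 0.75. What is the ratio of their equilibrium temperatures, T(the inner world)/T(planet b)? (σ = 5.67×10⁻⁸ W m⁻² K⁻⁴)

T₁/T₂ ≈ 1.303

T_eq = [S₀(1−A)/(4σd²)]^(1/4), so T ∝ (1−A)^(1/4) / √d.
T₁ = [1361×0.29/(4×5.67×10⁻⁸×5.04²)]^(1/4) = 90.98 K.
T₂ = [1361×0.25/(4×5.67×10⁻⁸×7.94²)]^(1/4) = 69.84 K.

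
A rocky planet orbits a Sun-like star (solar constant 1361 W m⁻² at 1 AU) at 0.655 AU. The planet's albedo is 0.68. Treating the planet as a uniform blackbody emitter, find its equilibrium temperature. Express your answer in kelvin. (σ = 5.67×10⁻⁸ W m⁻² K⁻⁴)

Flux at 0.655 AU: S = 1361/0.655² = 3170 W m⁻².
Energy balance: absorbed = emitted ⇒ πR²·S(1−A) = 4πR²·σT_eq⁴, so T_eq⁴ = S(1−A)/(4σ).
T_eq = [3170 × 0.32 / (4 × 5.67×10⁻⁸)]^(1/4) = (4.48×10⁹)^(1/4) = 259 K.

T_eq ≈ 259 K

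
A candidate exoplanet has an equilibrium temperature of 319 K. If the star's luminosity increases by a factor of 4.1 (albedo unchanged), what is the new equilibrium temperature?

T_eq ≈ 454 K

T_eq ∝ L^(1/4) · d^(−1/2).
T′ = 319 × 4.1^(1/4) = 454 K.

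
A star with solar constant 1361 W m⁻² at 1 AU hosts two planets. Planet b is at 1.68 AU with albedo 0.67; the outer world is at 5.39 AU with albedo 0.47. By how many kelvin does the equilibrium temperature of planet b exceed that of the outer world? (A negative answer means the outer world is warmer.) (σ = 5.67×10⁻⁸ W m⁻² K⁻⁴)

T_eq = [S₀(1−A)/(4σd²)]^(1/4), so T ∝ (1−A)^(1/4) / √d.
T₁ = [1361×0.33/(4×5.67×10⁻⁸×1.68²)]^(1/4) = 162.75 K.
T₂ = [1361×0.53/(4×5.67×10⁻⁸×5.39²)]^(1/4) = 102.29 K.

ΔT ≈ 60.5 K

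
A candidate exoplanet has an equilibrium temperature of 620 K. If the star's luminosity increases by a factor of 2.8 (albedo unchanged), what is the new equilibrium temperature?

T_eq ∝ L^(1/4) · d^(−1/2).
T′ = 620 × 2.8^(1/4) = 802 K.

T_eq ≈ 802 K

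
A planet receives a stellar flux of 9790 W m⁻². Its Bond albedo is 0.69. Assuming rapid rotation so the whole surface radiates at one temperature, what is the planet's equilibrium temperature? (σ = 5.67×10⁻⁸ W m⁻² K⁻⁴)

Energy balance: absorbed = emitted ⇒ πR²·S(1−A) = 4πR²·σT_eq⁴, so T_eq⁴ = S(1−A)/(4σ).
T_eq = [9790 × 0.31 / (4 × 5.67×10⁻⁸)]^(1/4) = (1.34×10¹⁰)^(1/4) = 340 K.

T_eq ≈ 340 K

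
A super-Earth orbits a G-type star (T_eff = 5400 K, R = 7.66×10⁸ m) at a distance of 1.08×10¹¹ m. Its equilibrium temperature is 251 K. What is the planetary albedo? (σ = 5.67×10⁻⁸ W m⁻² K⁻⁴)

A ≈ 0.63

L = 4πR_⋆²σT_⋆⁴ = 4π(7.66×10⁸)² × 5.67×10⁻⁸ × (5400)⁴ = 3.55×10²⁶ W.
S = L/(4πd²) = 2430 W m⁻².
From T_eq⁴ = S(1−A)/(4σ): 1−A = 4σT_eq⁴/S.
1−A = 4 × 5.67×10⁻⁸ × (251)⁴ / 2430 = 0.371.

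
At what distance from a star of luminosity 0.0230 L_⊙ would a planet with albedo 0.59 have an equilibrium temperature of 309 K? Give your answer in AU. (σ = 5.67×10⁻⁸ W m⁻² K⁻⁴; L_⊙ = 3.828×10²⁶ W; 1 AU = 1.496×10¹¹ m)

d ≈ 0.0788 AU

L = 0.0230 × 3.828×10²⁶ = 8.80×10²⁴ W.
From T_eq⁴ = L(1−A)/(16πσd²): d = √[L(1−A)/(16πσT_eq⁴)].
d = √[8.80×10²⁴ × 0.41 / (16π × 5.67×10⁻⁸ × (309)⁴)] = 1.18×10¹⁰ m = 0.0788 AU.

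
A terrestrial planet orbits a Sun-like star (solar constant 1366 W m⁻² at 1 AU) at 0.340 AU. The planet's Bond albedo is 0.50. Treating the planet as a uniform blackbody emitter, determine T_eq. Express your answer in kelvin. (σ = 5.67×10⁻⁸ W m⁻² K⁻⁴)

T_eq ≈ 402 K

Flux at 0.340 AU: S = 1366/0.340² = 1.18×10⁴ W m⁻².
Energy balance: absorbed = emitted ⇒ πR²·S(1−A) = 4πR²·σT_eq⁴, so T_eq⁴ = S(1−A)/(4σ).
T_eq = [1.18×10⁴ × 0.50 / (4 × 5.67×10⁻⁸)]^(1/4) = (2.61×10¹⁰)^(1/4) = 402 K.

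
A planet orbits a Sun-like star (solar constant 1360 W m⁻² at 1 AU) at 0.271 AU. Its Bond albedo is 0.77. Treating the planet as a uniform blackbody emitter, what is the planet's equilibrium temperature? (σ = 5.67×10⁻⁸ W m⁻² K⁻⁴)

T_eq ≈ 370 K

Flux at 0.271 AU: S = 1360/0.271² = 1.85×10⁴ W m⁻².
Energy balance: absorbed = emitted ⇒ πR²·S(1−A) = 4πR²·σT_eq⁴, so T_eq⁴ = S(1−A)/(4σ).
T_eq = [1.85×10⁴ × 0.23 / (4 × 5.67×10⁻⁸)]^(1/4) = (1.88×10¹⁰)^(1/4) = 370 K.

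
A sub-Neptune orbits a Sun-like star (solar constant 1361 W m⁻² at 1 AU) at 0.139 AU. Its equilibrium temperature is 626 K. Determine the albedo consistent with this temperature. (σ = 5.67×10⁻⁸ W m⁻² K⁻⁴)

Flux at 0.139 AU: S = 1361/0.139² = 7.04×10⁴ W m⁻².
From T_eq⁴ = S(1−A)/(4σ): 1−A = 4σT_eq⁴/S.
1−A = 4 × 5.67×10⁻⁸ × (626)⁴ / 7.04×10⁴ = 0.494.

A ≈ 0.51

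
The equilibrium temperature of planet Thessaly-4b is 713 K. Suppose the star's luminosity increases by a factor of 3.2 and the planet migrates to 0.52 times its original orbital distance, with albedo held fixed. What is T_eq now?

T_eq ∝ L^(1/4) · d^(−1/2).
T′ = 713 × 3.2^(1/4) / 0.52^(1/2) = 1320 K.

T_eq ≈ 1320 K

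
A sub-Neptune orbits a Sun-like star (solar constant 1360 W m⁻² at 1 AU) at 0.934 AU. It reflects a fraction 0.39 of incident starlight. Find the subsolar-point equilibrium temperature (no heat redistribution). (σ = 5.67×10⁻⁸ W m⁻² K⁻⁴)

Flux at 0.934 AU: S = 1360/0.934² = 1560 W m⁻².
At the subsolar point the surface absorbs S(1−A) and emits σT⁴ per unit area — no factor of 4, since only the local patch is in balance.
T = [1560 × 0.61 / 5.67×10⁻⁸]^(1/4) = (1.68×10¹⁰)^(1/4) = 360 K.

T_ss ≈ 360 K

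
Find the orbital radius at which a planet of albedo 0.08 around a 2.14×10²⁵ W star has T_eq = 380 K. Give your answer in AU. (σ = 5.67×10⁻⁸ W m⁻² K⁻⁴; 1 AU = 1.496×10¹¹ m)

From T_eq⁴ = L(1−A)/(16πσd²): d = √[L(1−A)/(16πσT_eq⁴)].
d = √[2.14×10²⁵ × 0.92 / (16π × 5.67×10⁻⁸ × (380)⁴)] = 1.82×10¹⁰ m = 0.122 AU.

d ≈ 0.122 AU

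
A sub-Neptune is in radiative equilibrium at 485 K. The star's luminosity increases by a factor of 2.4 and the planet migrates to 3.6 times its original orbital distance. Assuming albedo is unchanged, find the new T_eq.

T_eq ≈ 318 K

T_eq ∝ L^(1/4) · d^(−1/2).
T′ = 485 × 2.4^(1/4) / 3.6^(1/2) = 318 K.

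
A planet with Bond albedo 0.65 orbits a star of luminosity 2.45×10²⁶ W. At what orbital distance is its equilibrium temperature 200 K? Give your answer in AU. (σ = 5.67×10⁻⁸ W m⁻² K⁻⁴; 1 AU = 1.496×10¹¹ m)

From T_eq⁴ = L(1−A)/(16πσd²): d = √[L(1−A)/(16πσT_eq⁴)].
d = √[2.45×10²⁶ × 0.35 / (16π × 5.67×10⁻⁸ × (200)⁴)] = 1.37×10¹¹ m = 0.917 AU.

d ≈ 0.917 AU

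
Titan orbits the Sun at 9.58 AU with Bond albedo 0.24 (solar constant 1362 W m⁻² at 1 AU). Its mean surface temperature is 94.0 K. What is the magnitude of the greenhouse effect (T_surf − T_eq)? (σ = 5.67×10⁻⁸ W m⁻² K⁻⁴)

ΔT ≈ 10.0 K

S = 1362/9.58² = 14.84 W m⁻².
T_eq = [S(1−A)/(4σ)]^(1/4) = [14.84×0.76/(4×5.67×10⁻⁸)]^(1/4) = 84.0 K.
ΔT = T_surf − T_eq = 94 − 84.0.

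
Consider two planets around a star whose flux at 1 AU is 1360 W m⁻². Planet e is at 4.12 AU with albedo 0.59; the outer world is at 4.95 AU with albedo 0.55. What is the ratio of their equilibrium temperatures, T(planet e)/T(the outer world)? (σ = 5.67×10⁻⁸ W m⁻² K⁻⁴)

T₁/T₂ ≈ 1.071

T_eq = [S₀(1−A)/(4σd²)]^(1/4), so T ∝ (1−A)^(1/4) / √d.
T₁ = [1360×0.41/(4×5.67×10⁻⁸×4.12²)]^(1/4) = 109.70 K.
T₂ = [1360×0.45/(4×5.67×10⁻⁸×4.95²)]^(1/4) = 102.44 K.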